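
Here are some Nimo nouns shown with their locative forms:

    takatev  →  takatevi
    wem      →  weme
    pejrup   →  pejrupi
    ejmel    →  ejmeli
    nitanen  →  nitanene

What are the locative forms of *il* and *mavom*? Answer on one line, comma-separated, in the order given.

ili, mavome

Looking at the final consonant of each stem: -e when the stem ends in a nasal (*wem*, *nitanen*); -i when the stem ends in a non-nasal consonant (*takatev*, *pejrup*, *ejmel*).
Since the final consonant of *il* is /l/ (non-nasal), it takes -i, giving *ili*.
Since the final consonant of *mavom* is /m/ (a nasal), it takes -e, giving *mavome*.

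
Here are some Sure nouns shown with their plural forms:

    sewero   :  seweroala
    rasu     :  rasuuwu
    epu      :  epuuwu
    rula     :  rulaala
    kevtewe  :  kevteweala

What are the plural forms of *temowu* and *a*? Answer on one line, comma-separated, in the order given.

temowuuwu, aala

The alternation tracks the last vowel of the stem — -uwu when the last vowel of the stem is a high vowel (*rasu*, *epu*); -ala when the last vowel of the stem is a non-high vowel (*sewero*, *rula*, *kevtewe*).
The last vowel of *temowu* is /u/, which is a high vowel, so the suffix is -uwu, giving *temowuuwu*.
*a*: last vowel = /a/, a non-high vowel → -ala → *aala*.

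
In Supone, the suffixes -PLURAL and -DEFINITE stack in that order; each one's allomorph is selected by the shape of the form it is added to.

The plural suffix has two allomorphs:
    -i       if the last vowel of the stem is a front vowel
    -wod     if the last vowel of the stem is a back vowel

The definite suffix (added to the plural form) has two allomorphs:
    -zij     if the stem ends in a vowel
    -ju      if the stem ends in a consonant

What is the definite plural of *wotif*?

wotifizij

*wotif*: last vowel = /i/, a front vowel → -i → *wotifi*.
Since the final sound of the plural form *wotifi* is /i/ (a vowel), it takes -zij, giving *wotifizij*.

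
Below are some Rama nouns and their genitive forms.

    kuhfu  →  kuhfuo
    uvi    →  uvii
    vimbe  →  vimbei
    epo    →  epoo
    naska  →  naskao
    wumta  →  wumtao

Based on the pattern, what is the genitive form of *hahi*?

The suffix is conditioned by the last vowel: -i when the last vowel of the stem is a front vowel (*uvi*, *vimbe*); -o when the last vowel of the stem is a back vowel (*kuhfu*, *epo*, *naska*, *wumta*).
Since the last vowel of *hahi* is /i/ (a front vowel), it takes -i, giving *hahii*.

hahii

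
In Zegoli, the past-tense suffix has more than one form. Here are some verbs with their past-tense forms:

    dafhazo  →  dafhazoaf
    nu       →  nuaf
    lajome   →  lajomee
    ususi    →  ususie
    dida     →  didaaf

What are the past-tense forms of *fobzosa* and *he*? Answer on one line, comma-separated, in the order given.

fobzosaaf, hee

The alternation tracks the last vowel of the stem — -e when the last vowel of the stem is a front vowel (*lajome*, *ususi*); -af when the last vowel of the stem is a back vowel (*dafhazo*, *nu*, *dida*).
*fobzosa* — last vowel /a/ (a back vowel) → -af → *fobzosaaf*.
Since the last vowel of *he* is /e/ (a front vowel), it takes -e, giving *hee*.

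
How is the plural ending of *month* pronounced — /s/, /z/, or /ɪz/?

The stem *month* ends in a voiceless non-sibilant consonant.
The plural suffix surfaces as /ɪz/ after sibilants, /s/ after other voiceless consonants, and /z/ after other voiced sounds.
So the plural -s on *month* is pronounced /s/.

/s/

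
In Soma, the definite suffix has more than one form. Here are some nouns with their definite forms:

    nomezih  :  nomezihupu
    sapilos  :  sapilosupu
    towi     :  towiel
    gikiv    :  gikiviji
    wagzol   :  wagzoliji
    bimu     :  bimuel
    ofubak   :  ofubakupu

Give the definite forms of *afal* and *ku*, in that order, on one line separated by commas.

afaliji, kuel

The suffix is conditioned by the final sound: -upu when the stem ends in a voiceless consonant (*nomezih*, *sapilos*, *ofubak*); -iji when the stem ends in a voiced consonant (*gikiv*, *wagzol*); -el when the stem ends in a vowel (*towi*, *bimu*).
The final sound of *afal* is /l/, which is a voiced consonant, so the suffix is -iji, giving *afaliji*.
Since the final sound of *ku* is /u/ (a vowel), it takes -el, giving *kuel*.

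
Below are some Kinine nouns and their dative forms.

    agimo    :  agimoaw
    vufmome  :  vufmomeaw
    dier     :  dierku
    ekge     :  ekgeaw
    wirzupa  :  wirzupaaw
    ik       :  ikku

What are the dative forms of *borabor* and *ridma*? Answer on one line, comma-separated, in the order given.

boraborku, ridmaaw

Looking at the final sound of each stem: -ku when the stem ends in a consonant (*dier*, *ik*); -aw when the stem ends in a vowel (*agimo*, *vufmome*, *ekge*, *wirzupa*).
The final sound of *borabor* is /r/, which is a consonant, so the suffix is -ku, giving *boraborku*.
The final sound of *ridma* is /a/, which is a vowel, so the suffix is -aw, giving *ridmaaw*.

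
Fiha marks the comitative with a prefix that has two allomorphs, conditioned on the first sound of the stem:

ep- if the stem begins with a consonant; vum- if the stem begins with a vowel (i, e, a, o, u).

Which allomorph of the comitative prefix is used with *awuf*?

Since the first sound of *awuf* is /a/ (a vowel), it takes vum-.

vum-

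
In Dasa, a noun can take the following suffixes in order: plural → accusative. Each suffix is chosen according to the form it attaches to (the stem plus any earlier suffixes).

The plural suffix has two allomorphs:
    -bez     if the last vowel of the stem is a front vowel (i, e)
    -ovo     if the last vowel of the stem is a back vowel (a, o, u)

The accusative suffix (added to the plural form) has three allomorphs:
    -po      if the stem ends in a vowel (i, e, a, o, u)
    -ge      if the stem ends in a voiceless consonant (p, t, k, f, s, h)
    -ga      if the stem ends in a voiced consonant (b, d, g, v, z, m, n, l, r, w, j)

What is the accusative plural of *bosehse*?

bosehsebezga

*bosehse* — last vowel /e/ (a front vowel) → -bez → *bosehsebez*.
Since the final sound of the plural form *bosehsebez* is /z/ (a voiced consonant), it takes -ga, giving *bosehsebezga*.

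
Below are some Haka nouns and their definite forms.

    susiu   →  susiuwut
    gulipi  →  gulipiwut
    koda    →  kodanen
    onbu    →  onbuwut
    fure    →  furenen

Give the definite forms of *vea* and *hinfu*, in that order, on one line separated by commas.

veanen, hinfuwut

Looking at the last vowel of each stem: -wut when the last vowel of the stem is a high vowel (*susiu*, *gulipi*, *onbu*); -nen when the last vowel of the stem is a non-high vowel (*koda*, *fure*).
The last vowel of *vea* is /a/, which is a non-high vowel, so the suffix is -nen, giving *veanen*.
Since the last vowel of *hinfu* is /u/ (a high vowel), it takes -wut, giving *hinfuwut*.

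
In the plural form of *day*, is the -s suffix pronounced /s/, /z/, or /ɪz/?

The stem *day* ends in a voiced non-sibilant sound.
The plural suffix surfaces as /ɪz/ after sibilants, /s/ after other voiceless consonants, and /z/ after other voiced sounds.
So the plural -s on *day* is pronounced /z/.

/z/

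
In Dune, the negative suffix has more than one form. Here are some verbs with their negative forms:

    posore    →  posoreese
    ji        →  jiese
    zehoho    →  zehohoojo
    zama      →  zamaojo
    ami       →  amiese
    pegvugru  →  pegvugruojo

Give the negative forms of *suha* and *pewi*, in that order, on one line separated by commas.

The pattern is front/back vowel harmony: -ese when the last vowel of the stem is a front vowel (*posore*, *ji*, *ami*); -ojo when the last vowel of the stem is a back vowel (*zehoho*, *zama*, *pegvugru*).
Since the last vowel of *suha* is /a/ (a back vowel), it takes -ojo, giving *suhaojo*.
Since the last vowel of *pewi* is /i/ (a front vowel), it takes -ese, giving *pewiese*.

suhaojo, pewiese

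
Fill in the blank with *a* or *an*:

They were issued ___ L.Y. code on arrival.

an

The indefinite article is chosen by the initial *sound* of the following word, not its spelling.
The initialism *L.Y.* is read letter by letter; the first letter, L, is pronounced /ɛl/, which begins with a vowel sound.
So the article is *an*: They were issued an L.Y. code on arrival.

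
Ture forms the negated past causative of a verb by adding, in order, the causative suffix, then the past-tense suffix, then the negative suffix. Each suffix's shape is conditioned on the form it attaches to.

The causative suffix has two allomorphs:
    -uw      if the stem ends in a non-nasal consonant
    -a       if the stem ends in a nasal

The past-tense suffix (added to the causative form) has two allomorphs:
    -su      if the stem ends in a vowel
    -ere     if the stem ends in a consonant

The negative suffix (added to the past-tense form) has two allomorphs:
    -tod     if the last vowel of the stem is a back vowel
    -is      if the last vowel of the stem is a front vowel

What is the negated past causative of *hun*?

Since the final consonant of *hun* is /n/ (a nasal), it takes -a, giving *huna*.
The final sound of the causative form *huna* is /a/, which is a vowel, so the past-tense suffix is -su, giving *hunasu*.
Since the last vowel of the past-tense form *hunasu* is /u/ (a back vowel), it takes -tod, giving *hunasutod*.

hunasutod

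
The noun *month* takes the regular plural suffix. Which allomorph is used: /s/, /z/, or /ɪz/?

/s/

The stem *month* ends in a voiceless non-sibilant consonant.
The plural suffix surfaces as /ɪz/ after sibilants, /s/ after other voiceless consonants, and /z/ after other voiced sounds.
So the plural -s on *month* is pronounced /s/.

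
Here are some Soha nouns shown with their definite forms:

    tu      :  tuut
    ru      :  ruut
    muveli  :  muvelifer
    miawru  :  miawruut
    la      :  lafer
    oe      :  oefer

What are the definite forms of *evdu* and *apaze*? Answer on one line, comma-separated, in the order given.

evduut, apazefer

Looking at the last vowel of each stem: -ut when the last vowel of the stem is a rounded vowel (*tu*, *ru*, *miawru*); -fer when the last vowel of the stem is an unrounded vowel (*muveli*, *la*, *oe*).
*evdu*: last vowel = /u/, a rounded vowel → -ut → *evduut*.
*apaze* — last vowel /e/ (an unrounded vowel) → -fer → *apazefer*.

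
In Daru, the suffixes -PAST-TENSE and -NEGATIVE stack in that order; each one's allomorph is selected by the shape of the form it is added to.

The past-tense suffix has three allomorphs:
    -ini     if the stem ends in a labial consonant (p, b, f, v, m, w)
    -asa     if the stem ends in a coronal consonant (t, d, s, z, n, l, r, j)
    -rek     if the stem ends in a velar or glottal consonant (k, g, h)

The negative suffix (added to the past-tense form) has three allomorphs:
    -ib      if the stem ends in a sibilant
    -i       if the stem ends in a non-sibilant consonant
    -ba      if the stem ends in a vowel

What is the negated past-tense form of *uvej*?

uvejasaba

*uvej* — final consonant /j/ (coronal) → -asa → *uvejasa*.
Since the final sound of the past-tense form *uvejasa* is /a/ (a vowel), it takes -ba, giving *uvejasaba*.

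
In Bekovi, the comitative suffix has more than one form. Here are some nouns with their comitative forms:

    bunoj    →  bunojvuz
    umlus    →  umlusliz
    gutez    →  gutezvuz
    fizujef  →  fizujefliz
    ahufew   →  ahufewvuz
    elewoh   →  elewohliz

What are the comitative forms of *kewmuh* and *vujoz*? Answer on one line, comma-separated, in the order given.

The pattern is voicing of the final consonant: -liz when the stem ends in a voiceless consonant (*umlus*, *fizujef*, *elewoh*); -vuz when the stem ends in a voiced consonant (*bunoj*, *gutez*, *ahufew*).
*kewmuh* — final consonant /h/ (voiceless) → -liz → *kewmuhliz*.
Since the final consonant of *vujoz* is /z/ (voiced), it takes -vuz, giving *vujozvuz*.

kewmuhliz, vujozvuz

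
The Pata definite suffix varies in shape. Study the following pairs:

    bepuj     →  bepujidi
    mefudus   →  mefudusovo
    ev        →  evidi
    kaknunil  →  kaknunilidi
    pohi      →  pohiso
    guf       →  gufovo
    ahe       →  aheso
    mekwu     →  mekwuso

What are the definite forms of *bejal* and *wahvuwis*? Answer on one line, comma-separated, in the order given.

bejalidi, wahvuwisovo

The pattern is voicing of the final sound: -ovo when the stem ends in a voiceless consonant (*mefudus*, *guf*); -idi when the stem ends in a voiced consonant (*bepuj*, *ev*, *kaknunil*); -so when the stem ends in a vowel (*pohi*, *ahe*, *mekwu*).
*bejal*: final sound = /l/, a voiced consonant → -idi → *bejalidi*.
Since the final sound of *wahvuwis* is /s/ (a voiceless consonant), it takes -ovo, giving *wahvuwisovo*.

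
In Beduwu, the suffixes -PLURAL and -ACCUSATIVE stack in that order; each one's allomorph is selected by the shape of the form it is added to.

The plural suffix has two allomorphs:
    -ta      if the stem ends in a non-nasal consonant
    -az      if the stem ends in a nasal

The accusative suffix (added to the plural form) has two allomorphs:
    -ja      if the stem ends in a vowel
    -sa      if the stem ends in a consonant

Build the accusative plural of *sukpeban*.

Since the final consonant of *sukpeban* is /n/ (a nasal), it takes -az, giving *sukpebanaz*.
The final sound of the plural form *sukpebanaz* is /z/, which is a consonant, so the accusative suffix is -sa, giving *sukpebanazsa*.

sukpebanazsa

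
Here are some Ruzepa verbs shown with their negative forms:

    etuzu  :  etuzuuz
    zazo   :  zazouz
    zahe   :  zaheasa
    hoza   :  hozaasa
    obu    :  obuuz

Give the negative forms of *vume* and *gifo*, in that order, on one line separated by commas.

vumeasa, gifouz

The pattern is rounding harmony: -uz when the last vowel of the stem is a rounded vowel (*etuzu*, *zazo*, *obu*); -asa when the last vowel of the stem is an unrounded vowel (*zahe*, *hoza*).
The last vowel of *vume* is /e/, which is an unrounded vowel, so the suffix is -asa, giving *vumeasa*.
The last vowel of *gifo* is /o/, which is a rounded vowel, so the suffix is -uz, giving *gifouz*.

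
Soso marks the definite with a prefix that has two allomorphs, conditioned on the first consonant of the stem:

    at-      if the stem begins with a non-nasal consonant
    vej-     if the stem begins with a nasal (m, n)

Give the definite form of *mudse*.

*mudse*: first consonant = /m/, a nasal → vej- → *vejmudse*.

vejmudse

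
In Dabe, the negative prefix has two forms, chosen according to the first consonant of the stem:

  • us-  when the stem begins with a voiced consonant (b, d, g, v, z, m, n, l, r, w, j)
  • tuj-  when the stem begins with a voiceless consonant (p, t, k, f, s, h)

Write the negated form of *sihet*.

tujsihet

Since the first consonant of *sihet* is /s/ (voiceless), it takes tuj-, giving *tujsihet*.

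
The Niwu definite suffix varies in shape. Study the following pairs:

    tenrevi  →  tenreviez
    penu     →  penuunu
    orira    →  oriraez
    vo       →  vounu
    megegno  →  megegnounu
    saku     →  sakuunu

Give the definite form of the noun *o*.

ounu

The alternation tracks the last vowel of the stem — -unu when the last vowel of the stem is a rounded vowel (*penu*, *vo*, *megegno*, *saku*); -ez when the last vowel of the stem is an unrounded vowel (*tenrevi*, *orira*).
*o*: last vowel = /o/, a rounded vowel → -unu → *ounu*.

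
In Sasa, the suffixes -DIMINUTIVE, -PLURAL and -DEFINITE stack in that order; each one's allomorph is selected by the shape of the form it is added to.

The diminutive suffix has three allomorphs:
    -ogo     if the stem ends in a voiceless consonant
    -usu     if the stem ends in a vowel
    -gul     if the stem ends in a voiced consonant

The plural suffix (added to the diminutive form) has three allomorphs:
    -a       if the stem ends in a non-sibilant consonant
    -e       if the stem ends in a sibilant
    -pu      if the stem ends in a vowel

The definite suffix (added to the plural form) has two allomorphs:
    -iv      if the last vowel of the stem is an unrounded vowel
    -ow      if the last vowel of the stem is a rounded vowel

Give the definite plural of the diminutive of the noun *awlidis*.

*awlidis* — final sound /s/ (a voiceless consonant) → -ogo → *awlidisogo*.
Since the final sound of the diminutive form *awlidisogo* is /o/ (a vowel), it takes -pu, giving *awlidisogopu*.
The plural form *awlidisogopu* — last vowel /u/ (a rounded vowel) → -ow → *awlidisogopuow*.

awlidisogopuow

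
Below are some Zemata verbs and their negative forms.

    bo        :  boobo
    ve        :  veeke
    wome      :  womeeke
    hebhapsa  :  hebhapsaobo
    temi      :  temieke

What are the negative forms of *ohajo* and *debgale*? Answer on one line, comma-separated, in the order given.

The suffix is conditioned by the last vowel: -eke when the last vowel of the stem is a front vowel (*ve*, *wome*, *temi*); -obo when the last vowel of the stem is a back vowel (*bo*, *hebhapsa*).
The last vowel of *ohajo* is /o/, which is a back vowel, so the suffix is -obo, giving *ohajoobo*.
*debgale*: last vowel = /e/, a front vowel → -eke → *debgaleeke*.

ohajoobo, debgaleeke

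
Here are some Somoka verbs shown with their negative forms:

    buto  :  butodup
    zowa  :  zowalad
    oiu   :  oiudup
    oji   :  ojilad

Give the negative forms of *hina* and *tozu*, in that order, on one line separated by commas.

The alternation tracks the last vowel of the stem — -dup when the last vowel of the stem is a rounded vowel (*buto*, *oiu*); -lad when the last vowel of the stem is an unrounded vowel (*zowa*, *oji*).
*hina* — last vowel /a/ (an unrounded vowel) → -lad → *hinalad*.
Since the last vowel of *tozu* is /u/ (a rounded vowel), it takes -dup, giving *tozudup*.

hinalad, tozudup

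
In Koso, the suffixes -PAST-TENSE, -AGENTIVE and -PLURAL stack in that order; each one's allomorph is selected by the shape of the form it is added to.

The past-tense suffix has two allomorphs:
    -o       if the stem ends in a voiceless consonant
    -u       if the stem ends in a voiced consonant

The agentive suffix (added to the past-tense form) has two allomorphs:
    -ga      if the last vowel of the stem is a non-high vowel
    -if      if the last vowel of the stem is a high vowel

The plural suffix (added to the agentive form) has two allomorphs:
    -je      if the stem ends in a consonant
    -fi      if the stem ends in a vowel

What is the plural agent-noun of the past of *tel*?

teluifje

*tel* — final consonant /l/ (voiced) → -u → *telu*.
Since the last vowel of the past-tense form *telu* is /u/ (a high vowel), it takes -if, giving *teluif*.
The agentive form *teluif* — final sound /f/ (a consonant) → -je → *teluifje*.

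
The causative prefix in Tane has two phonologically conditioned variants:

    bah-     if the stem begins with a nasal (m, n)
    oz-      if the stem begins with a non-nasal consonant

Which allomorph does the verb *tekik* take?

oz-

Since the first consonant of *tekik* is /t/ (non-nasal), it takes oz-.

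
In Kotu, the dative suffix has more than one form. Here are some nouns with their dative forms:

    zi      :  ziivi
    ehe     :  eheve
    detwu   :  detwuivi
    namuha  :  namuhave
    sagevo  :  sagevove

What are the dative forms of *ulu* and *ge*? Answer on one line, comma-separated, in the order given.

uluivi, geve

Looking at the last vowel of each stem: -ivi when the last vowel of the stem is a high vowel (*zi*, *detwu*); -ve when the last vowel of the stem is a non-high vowel (*ehe*, *namuha*, *sagevo*).
The last vowel of *ulu* is /u/, which is a high vowel, so the suffix is -ivi, giving *uluivi*.
*ge* — last vowel /e/ (a non-high vowel) → -ve → *geve*.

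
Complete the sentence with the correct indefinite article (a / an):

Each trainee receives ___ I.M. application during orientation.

an

The indefinite article is chosen by the initial *sound* of the following word, not its spelling.
The initialism *I.M.* is read letter by letter; the first letter, I, is pronounced /aɪ/, which begins with a vowel sound.
So the article is *an*: Each trainee receives an I.M. application during orientation.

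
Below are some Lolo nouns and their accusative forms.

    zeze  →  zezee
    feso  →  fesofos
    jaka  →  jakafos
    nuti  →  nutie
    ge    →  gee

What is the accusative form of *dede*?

The pattern is front/back vowel harmony: -e when the last vowel of the stem is a front vowel (*zeze*, *nuti*, *ge*); -fos when the last vowel of the stem is a back vowel (*feso*, *jaka*).
The last vowel of *dede* is /e/, which is a front vowel, so the suffix is -e, giving *dedee*.

dedee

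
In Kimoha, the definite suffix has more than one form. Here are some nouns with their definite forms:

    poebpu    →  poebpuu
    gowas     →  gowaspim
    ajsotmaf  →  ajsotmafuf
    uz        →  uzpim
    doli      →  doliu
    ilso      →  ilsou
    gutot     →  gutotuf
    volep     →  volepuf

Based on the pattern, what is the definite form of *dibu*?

Looking at the final sound of each stem: -pim when the stem ends in a sibilant (*gowas*, *uz*); -uf when the stem ends in a non-sibilant consonant (*ajsotmaf*, *gutot*, *volep*); -u when the stem ends in a vowel (*poebpu*, *doli*, *ilso*).
The final sound of *dibu* is /u/, which is a vowel, so the suffix is -u, giving *dibuu*.

dibuu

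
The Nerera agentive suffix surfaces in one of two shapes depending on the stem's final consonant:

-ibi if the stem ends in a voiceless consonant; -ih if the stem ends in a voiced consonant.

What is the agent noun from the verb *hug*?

The final consonant of *hug* is /g/, which is voiced, so the suffix is -ih, giving *hugih*.

hugih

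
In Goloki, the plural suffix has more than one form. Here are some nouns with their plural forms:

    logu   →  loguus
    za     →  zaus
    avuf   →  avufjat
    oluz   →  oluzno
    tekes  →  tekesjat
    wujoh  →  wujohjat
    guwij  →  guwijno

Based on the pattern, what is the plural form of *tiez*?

tiezno

The alternation tracks the final sound of the stem — -jat when the stem ends in a voiceless consonant (*avuf*, *tekes*, *wujoh*); -no when the stem ends in a voiced consonant (*oluz*, *guwij*); -us when the stem ends in a vowel (*logu*, *za*).
*tiez* — final sound /z/ (a voiced consonant) → -no → *tiezno*.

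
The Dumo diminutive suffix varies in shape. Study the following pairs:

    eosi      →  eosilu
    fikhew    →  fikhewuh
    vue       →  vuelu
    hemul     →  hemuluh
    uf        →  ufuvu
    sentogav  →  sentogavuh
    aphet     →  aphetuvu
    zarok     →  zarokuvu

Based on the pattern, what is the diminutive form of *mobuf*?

mobufuvu

Looking at the final sound of each stem: -uvu when the stem ends in a voiceless consonant (*uf*, *aphet*, *zarok*); -uh when the stem ends in a voiced consonant (*fikhew*, *hemul*, *sentogav*); -lu when the stem ends in a vowel (*eosi*, *vue*).
The final sound of *mobuf* is /f/, which is a voiceless consonant, so the suffix is -uvu, giving *mobufuvu*.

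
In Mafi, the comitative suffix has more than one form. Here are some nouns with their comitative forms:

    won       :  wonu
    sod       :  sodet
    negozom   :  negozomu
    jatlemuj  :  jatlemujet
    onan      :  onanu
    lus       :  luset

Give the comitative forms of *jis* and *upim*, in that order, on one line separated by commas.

jiset, upimu

The pattern is nasality of the final consonant: -u when the stem ends in a nasal (*won*, *negozom*, *onan*); -et when the stem ends in a non-nasal consonant (*sod*, *jatlemuj*, *lus*).
The final consonant of *jis* is /s/, which is non-nasal, so the suffix is -et, giving *jiset*.
*upim*: final consonant = /m/, a nasal → -u → *upimu*.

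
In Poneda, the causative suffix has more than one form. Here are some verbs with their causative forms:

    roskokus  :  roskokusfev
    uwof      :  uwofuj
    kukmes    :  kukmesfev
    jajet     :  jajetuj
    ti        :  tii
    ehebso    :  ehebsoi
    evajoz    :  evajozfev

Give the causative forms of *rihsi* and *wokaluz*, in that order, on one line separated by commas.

The suffix is conditioned by the final sound: -fev when the stem ends in a sibilant (*roskokus*, *kukmes*, *evajoz*); -uj when the stem ends in a non-sibilant consonant (*uwof*, *jajet*); -i when the stem ends in a vowel (*ti*, *ehebso*).
The final sound of *rihsi* is /i/, which is a vowel, so the suffix is -i, giving *rihsii*.
Since the final sound of *wokaluz* is /z/ (a sibilant), it takes -fev, giving *wokaluzfev*.

rihsii, wokaluzfev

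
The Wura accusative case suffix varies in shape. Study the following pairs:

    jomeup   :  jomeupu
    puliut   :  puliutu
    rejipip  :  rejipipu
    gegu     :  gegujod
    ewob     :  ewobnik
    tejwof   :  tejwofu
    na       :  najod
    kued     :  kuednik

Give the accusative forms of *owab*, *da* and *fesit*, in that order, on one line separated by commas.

The pattern is voicing of the final sound: -u when the stem ends in a voiceless consonant (*jomeup*, *puliut*, *rejipip*, *tejwof*); -nik when the stem ends in a voiced consonant (*ewob*, *kued*); -jod when the stem ends in a vowel (*gegu*, *na*).
*owab*: final sound = /b/, a voiced consonant → -nik → *owabnik*.
The final sound of *da* is /a/, which is a vowel, so the suffix is -jod, giving *dajod*.
*fesit* — final sound /t/ (a voiceless consonant) → -u → *fesitu*.

owabnik, dajod, fesitu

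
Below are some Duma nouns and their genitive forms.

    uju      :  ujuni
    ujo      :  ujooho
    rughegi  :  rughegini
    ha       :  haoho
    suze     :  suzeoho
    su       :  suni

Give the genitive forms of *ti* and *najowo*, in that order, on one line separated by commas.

The alternation tracks the last vowel of the stem — -ni when the last vowel of the stem is a high vowel (*uju*, *rughegi*, *su*); -oho when the last vowel of the stem is a non-high vowel (*ujo*, *ha*, *suze*).
The last vowel of *ti* is /i/, which is a high vowel, so the suffix is -ni, giving *tini*.
*najowo* — last vowel /o/ (a non-high vowel) → -oho → *najowooho*.

tini, najowooho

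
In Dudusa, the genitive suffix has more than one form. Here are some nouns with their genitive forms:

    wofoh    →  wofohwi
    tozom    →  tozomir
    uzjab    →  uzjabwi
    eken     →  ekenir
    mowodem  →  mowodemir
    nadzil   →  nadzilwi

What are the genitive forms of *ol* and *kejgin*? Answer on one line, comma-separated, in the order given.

olwi, kejginir

The alternation tracks the final consonant of the stem — -ir when the stem ends in a nasal (*tozom*, *eken*, *mowodem*); -wi when the stem ends in a non-nasal consonant (*wofoh*, *uzjab*, *nadzil*).
Since the final consonant of *ol* is /l/ (non-nasal), it takes -wi, giving *olwi*.
Since the final consonant of *kejgin* is /n/ (a nasal), it takes -ir, giving *kejginir*.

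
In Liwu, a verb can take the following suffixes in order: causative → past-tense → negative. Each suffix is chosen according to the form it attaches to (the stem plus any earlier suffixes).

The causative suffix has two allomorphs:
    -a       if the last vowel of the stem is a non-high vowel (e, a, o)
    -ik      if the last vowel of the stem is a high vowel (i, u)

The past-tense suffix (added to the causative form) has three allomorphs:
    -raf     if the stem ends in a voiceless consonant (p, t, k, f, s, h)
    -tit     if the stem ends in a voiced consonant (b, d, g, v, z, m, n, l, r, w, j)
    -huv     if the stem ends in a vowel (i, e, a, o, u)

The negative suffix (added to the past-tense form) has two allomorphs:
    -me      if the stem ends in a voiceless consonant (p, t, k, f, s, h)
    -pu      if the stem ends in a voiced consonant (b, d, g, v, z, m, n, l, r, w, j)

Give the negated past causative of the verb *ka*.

The last vowel of *ka* is /a/, which is a non-high vowel, so the causative suffix is -a, giving *kaa*.
Since the final sound of the causative form *kaa* is /a/ (a vowel), it takes -huv, giving *kaahuv*.
The past-tense form *kaahuv*: final consonant = /v/, voiced → -pu → *kaahuvpu*.

kaahuvpu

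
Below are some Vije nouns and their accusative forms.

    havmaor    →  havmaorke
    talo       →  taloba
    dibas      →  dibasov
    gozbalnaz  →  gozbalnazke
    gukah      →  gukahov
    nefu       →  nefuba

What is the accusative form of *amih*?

amihov

The pattern is voicing of the final sound: -ov when the stem ends in a voiceless consonant (*dibas*, *gukah*); -ke when the stem ends in a voiced consonant (*havmaor*, *gozbalnaz*); -ba when the stem ends in a vowel (*talo*, *nefu*).
Since the final sound of *amih* is /h/ (a voiceless consonant), it takes -ov, giving *amihov*.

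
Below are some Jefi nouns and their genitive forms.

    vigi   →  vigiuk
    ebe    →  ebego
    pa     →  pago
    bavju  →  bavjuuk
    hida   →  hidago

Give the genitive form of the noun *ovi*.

oviuk

The pattern is height harmony: -uk when the last vowel of the stem is a high vowel (*vigi*, *bavju*); -go when the last vowel of the stem is a non-high vowel (*ebe*, *pa*, *hida*).
*ovi*: last vowel = /i/, a high vowel → -uk → *oviuk*.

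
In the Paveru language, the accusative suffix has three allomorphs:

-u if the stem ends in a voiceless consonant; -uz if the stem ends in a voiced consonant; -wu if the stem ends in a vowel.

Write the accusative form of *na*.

nawu

*na*: final sound = /a/, a vowel → -wu → *nawu*.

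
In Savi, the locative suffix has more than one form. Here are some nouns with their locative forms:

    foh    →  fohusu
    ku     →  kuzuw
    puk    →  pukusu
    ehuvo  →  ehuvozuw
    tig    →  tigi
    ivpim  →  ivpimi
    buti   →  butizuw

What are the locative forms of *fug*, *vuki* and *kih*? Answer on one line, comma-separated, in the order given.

The suffix is conditioned by the final sound: -usu when the stem ends in a voiceless consonant (*foh*, *puk*); -i when the stem ends in a voiced consonant (*tig*, *ivpim*); -zuw when the stem ends in a vowel (*ku*, *ehuvo*, *buti*).
Since the final sound of *fug* is /g/ (a voiced consonant), it takes -i, giving *fugi*.
*vuki*: final sound = /i/, a vowel → -zuw → *vukizuw*.
*kih* — final sound /h/ (a voiceless consonant) → -usu → *kihusu*.

fugi, vukizuw, kihusu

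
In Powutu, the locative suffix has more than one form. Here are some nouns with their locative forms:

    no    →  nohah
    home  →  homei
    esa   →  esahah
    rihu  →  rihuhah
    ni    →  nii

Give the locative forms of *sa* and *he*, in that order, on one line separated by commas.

The alternation tracks the last vowel of the stem — -i when the last vowel of the stem is a front vowel (*home*, *ni*); -hah when the last vowel of the stem is a back vowel (*no*, *esa*, *rihu*).
*sa*: last vowel = /a/, a back vowel → -hah → *sahah*.
*he* — last vowel /e/ (a front vowel) → -i → *hei*.

sahah, hei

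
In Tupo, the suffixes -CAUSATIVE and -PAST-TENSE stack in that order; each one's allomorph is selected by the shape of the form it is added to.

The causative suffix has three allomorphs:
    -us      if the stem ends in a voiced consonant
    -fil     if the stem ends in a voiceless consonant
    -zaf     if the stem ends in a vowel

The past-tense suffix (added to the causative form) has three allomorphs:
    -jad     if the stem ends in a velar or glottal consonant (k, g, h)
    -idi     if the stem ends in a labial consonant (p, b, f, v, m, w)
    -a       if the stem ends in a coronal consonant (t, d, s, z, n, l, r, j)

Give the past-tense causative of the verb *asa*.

The final sound of *asa* is /a/, which is a vowel, so the causative suffix is -zaf, giving *asazaf*.
The causative form *asazaf*: final consonant = /f/, labial → -idi → *asazafidi*.

asazafidi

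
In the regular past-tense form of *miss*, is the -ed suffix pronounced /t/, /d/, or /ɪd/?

/t/

The stem *miss* ends in a voiceless consonant other than /t/.
The -ed suffix is realized as /ɪd/ after /t, d/; as /t/ after other voiceless consonants; and as /d/ after other voiced sounds.
So -ed on *miss* is pronounced /t/.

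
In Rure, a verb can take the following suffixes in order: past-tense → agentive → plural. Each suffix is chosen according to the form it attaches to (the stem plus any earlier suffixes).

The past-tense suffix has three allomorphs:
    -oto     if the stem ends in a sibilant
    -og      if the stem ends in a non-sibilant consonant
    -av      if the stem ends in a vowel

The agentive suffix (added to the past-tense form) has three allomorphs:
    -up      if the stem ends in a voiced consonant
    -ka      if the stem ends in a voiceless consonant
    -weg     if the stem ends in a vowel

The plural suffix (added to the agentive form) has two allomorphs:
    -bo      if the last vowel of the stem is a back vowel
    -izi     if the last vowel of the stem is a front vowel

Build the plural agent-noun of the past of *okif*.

okifogupbo

Since the final sound of *okif* is /f/ (a non-sibilant consonant), it takes -og, giving *okifog*.
The past-tense form *okifog* — final sound /g/ (a voiced consonant) → -up → *okifogup*.
The agentive form *okifogup*: last vowel = /u/, a back vowel → -bo → *okifogupbo*.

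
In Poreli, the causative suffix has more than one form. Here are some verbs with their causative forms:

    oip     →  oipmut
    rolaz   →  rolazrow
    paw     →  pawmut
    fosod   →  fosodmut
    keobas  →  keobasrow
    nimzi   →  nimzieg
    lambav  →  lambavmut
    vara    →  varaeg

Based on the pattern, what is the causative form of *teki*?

tekieg

Looking at the final sound of each stem: -row when the stem ends in a sibilant (*rolaz*, *keobas*); -mut when the stem ends in a non-sibilant consonant (*oip*, *paw*, *fosod*, *lambav*); -eg when the stem ends in a vowel (*nimzi*, *vara*).
*teki* — final sound /i/ (a vowel) → -eg → *tekieg*.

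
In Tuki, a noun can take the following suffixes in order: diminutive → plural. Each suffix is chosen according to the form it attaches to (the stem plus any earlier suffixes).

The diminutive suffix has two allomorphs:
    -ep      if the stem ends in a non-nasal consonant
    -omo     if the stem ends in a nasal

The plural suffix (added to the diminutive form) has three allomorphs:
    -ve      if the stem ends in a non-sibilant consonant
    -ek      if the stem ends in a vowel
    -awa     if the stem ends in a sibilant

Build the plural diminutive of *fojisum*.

Since the final consonant of *fojisum* is /m/ (a nasal), it takes -omo, giving *fojisumomo*.
The final sound of the diminutive form *fojisumomo* is /o/, which is a vowel, so the plural suffix is -ek, giving *fojisumomoek*.

fojisumomoek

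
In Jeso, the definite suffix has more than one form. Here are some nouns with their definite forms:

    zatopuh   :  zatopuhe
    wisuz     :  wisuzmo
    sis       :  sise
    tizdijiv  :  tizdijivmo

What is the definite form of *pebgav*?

The suffix is conditioned by the final consonant: -e when the stem ends in a voiceless consonant (*zatopuh*, *sis*); -mo when the stem ends in a voiced consonant (*wisuz*, *tizdijiv*).
The final consonant of *pebgav* is /v/, which is voiced, so the suffix is -mo, giving *pebgavmo*.

pebgavmo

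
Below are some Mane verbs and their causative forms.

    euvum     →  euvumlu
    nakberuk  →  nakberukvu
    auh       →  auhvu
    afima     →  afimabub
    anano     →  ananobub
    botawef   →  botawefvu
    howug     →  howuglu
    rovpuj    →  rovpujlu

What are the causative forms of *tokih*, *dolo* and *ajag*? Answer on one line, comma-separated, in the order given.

tokihvu, dolobub, ajaglu

The pattern is voicing of the final sound: -vu when the stem ends in a voiceless consonant (*nakberuk*, *auh*, *botawef*); -lu when the stem ends in a voiced consonant (*euvum*, *howug*, *rovpuj*); -bub when the stem ends in a vowel (*afima*, *anano*).
The final sound of *tokih* is /h/, which is a voiceless consonant, so the suffix is -vu, giving *tokihvu*.
*dolo* — final sound /o/ (a vowel) → -bub → *dolobub*.
The final sound of *ajag* is /g/, which is a voiced consonant, so the suffix is -lu, giving *ajaglu*.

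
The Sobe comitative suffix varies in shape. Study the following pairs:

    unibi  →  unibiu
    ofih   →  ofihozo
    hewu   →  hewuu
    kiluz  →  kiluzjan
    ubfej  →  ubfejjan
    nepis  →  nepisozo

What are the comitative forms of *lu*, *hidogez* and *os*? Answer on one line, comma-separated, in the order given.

Looking at the final sound of each stem: -ozo when the stem ends in a voiceless consonant (*ofih*, *nepis*); -jan when the stem ends in a voiced consonant (*kiluz*, *ubfej*); -u when the stem ends in a vowel (*unibi*, *hewu*).
Since the final sound of *lu* is /u/ (a vowel), it takes -u, giving *luu*.
*hidogez* — final sound /z/ (a voiced consonant) → -jan → *hidogezjan*.
The final sound of *os* is /s/, which is a voiceless consonant, so the suffix is -ozo, giving *osozo*.

luu, hidogezjan, osozo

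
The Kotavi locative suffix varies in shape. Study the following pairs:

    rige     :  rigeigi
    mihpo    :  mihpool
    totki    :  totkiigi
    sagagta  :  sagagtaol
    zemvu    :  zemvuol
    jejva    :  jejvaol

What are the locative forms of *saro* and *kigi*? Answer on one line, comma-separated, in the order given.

The suffix is conditioned by the last vowel: -igi when the last vowel of the stem is a front vowel (*rige*, *totki*); -ol when the last vowel of the stem is a back vowel (*mihpo*, *sagagta*, *zemvu*, *jejva*).
The last vowel of *saro* is /o/, which is a back vowel, so the suffix is -ol, giving *sarool*.
*kigi* — last vowel /i/ (a front vowel) → -igi → *kigiigi*.

sarool, kigiigi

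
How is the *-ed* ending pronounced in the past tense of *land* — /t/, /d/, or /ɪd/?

The stem *land* ends in /t/ or /d/.
The -ed suffix is realized as /ɪd/ after /t, d/; as /t/ after other voiceless consonants; and as /d/ after other voiced sounds.
So -ed on *land* is pronounced /ɪd/.

/ɪd/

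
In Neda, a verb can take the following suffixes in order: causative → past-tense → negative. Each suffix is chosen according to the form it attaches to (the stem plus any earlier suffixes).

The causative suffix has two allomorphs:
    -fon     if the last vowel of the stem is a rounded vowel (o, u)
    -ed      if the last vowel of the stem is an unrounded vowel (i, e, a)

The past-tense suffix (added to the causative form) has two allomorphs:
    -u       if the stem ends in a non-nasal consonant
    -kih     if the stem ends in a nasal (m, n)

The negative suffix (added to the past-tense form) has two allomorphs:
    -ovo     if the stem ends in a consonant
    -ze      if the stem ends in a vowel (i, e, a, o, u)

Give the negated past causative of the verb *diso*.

disofonkihovo

Since the last vowel of *diso* is /o/ (a rounded vowel), it takes -fon, giving *disofon*.
The causative form *disofon* — final consonant /n/ (a nasal) → -kih → *disofonkih*.
The final sound of the past-tense form *disofonkih* is /h/, which is a consonant, so the negative suffix is -ovo, giving *disofonkihovo*.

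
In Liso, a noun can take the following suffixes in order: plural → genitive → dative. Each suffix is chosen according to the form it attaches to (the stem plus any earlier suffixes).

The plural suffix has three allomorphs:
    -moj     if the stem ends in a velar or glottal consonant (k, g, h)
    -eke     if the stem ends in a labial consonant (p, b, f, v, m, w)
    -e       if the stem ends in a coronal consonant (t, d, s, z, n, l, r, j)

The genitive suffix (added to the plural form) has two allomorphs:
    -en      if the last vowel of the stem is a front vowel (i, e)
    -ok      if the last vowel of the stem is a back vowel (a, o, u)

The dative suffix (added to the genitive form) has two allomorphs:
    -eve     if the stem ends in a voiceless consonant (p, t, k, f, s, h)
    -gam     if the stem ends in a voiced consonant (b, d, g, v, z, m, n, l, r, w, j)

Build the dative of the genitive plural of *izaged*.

izagedeengam

*izaged*: final consonant = /d/, coronal → -e → *izagede*.
Since the last vowel of the plural form *izagede* is /e/ (a front vowel), it takes -en, giving *izagedeen*.
The final consonant of the genitive form *izagedeen* is /n/, which is voiced, so the dative suffix is -gam, giving *izagedeengam*.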